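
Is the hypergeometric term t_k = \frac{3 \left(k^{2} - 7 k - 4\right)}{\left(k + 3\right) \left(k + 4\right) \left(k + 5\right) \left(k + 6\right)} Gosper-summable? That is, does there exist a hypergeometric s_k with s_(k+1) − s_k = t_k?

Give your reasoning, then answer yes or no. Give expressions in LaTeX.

Yes. s_k = \frac{k \left(- k^{2} - 192 k - 47\right)}{60 \left(k + 3\right) \left(k + 4\right) \left(k + 5\right)}.

r(k) = (k**3 - 2*k**2 - 25*k - 30)/(k**3 - 53*k - 28) after simplifying.
Gosper form: A/B · C(k+1)/C(k) with A=k + 3, B=k + 7, C=k**2 - 7*k - 4.
Solve (k + 3)·f(k+1) − (k + 6)·f(k) = k**2 - 7*k - 4.
From deg A=1, deg B=1, deg C=2: d=3.
A polynomial solution: f(k) = -k*(k**2 + 192*k + 47)/180.
Then R = B(k−1)f/C = -k*(k + 6)*(k**2 + 192*k + 47)/(180*(k**2 - 7*k - 4)), so s_k = R(k)·t_k = k*(-k**2 - 192*k - 47)/(60*(k + 3)*(k + 4)*(k + 5)).
s_(k+1) − s_k = 3*(k**2 - 7*k - 4)/(k**4 + 18*k**3 + 119*k**2 + 342*k + 360) = t_k.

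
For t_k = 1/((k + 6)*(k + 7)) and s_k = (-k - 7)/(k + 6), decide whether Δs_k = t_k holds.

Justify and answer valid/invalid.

s_(k+1) = (-k - 8)/(k + 7)
s_(k+1) − s_k = 1/(k**2 + 13*k + 42)
(s_(k+1) − s_k) − t_k = 0

valid (s_(k+1) − s_k reduces to t_k)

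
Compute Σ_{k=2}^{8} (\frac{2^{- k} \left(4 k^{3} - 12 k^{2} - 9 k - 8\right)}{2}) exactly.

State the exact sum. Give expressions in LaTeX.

Σ = 897/256

Ratio r(k) = (4*k**3 - 21*k - 25)/(2*(4*k**3 - 12*k**2 - 9*k - 8)).
Factor: A=1/2; B=1; C=k**3 - 3*k**2 - 9*k/4 - 2.
Key eq: (1/2)·f(k+1) = (1)·f(k) + (k**3 - 3*k**2 - 9*k/4 - 2).
d = 3 from the (0,0,3) case.
Coefficient equations give f(k) = -(4*k**3 + 3*k - 1)/2.
So s_k = (B(k−1)f/C)·t_k = (-2*(4*k**3 + 3*k - 1)/(4*k**3 - 12*k**2 - 9*k - 8))·t_k = (-4*k**3 - 3*k + 1)/2**k.
Verify: (4*k**3 - 12*k**2 - 9*k - 8)/(2*2**k) matches t_k.
Telescoping: Σ = s_(9) − s_(2) = -1471/256 − (-37/4) = 897/256.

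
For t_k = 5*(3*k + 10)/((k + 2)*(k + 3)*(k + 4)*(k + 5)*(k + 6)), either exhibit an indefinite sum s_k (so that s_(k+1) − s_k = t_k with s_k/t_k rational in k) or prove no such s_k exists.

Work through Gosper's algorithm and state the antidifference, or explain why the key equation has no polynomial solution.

s_k = k*(k**2 + 11*k + 38)/(8*(k**3 + 11*k**2 + 38*k + 40))

Compute t_(k+1)/t_k: get (k + 2)*(3*k + 13)/((k + 7)*(3*k + 10)).
So A=k + 2 and B=k + 7, with C=k + 10/3.
Set up (k + 2)·f(k+1) − (k + 6)·f(k) − (k + 10/3) = 0.
d = 4 from the (1,1,1) case.
Solve for f: f(k) = k*(k + 3)*(k**2 + 11*k + 38)/120 (degree 4 ≤ 4).
R(k) = B(k−1)·f(k)/C(k) = k*(k + 3)*(k + 6)*(k**2 + 11*k + 38)/(40*(3*k + 10)); s_k = R·t_k = k*(k**2 + 11*k + 38)/(8*(k**3 + 11*k**2 + 38*k + 40)).
Δs = 5*(3*k + 10)/(k**5 + 20*k**4 + 155*k**3 + 580*k**2 + 1044*k + 720), as required.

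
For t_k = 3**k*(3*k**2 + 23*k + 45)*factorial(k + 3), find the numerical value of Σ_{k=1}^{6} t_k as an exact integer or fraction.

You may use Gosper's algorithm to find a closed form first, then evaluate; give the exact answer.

Step 1: r(k) = 3*(3*k**3 + 41*k**2 + 187*k + 284)/(3*k**2 + 23*k + 45).
Factor: A=3*k + 12; B=1; C=k**2 + 23*k/3 + 15.
Need (3*k + 12)·f(k+1) − (1)·f(k) = k**2 + 23*k/3 + 15.
d = 1 from the (1,0,2) case.
A polynomial solution: f(k) = (k + 3)/3.
Then R = B(k−1)f/C = (k + 3)/(3*k**2 + 23*k + 45), so s_k = R(k)·t_k = 3**k*(k + 3)*factorial(k + 3).
Δs = 3**k*(3*k**2 + 23*k + 45)*factorial(k + 3), as required.
Sum = s_(7) − s_(1); s_(7) = 79361856000, s_(1) = 288 ⇒ 79361855712.

Σ = 79361855712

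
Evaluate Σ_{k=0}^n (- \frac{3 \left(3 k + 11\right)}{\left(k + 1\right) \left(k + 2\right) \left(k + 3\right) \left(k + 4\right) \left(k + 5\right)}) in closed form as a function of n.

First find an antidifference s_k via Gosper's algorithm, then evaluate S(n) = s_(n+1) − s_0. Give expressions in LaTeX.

S(n) = \frac{3 \left(- n^{3} - 10 n^{2} - 31 n - 22\right)}{8 \left(n^{3} + 10 n^{2} + 31 n + 30\right)}

Step 1: r(k) = (k + 1)*(3*k + 14)/((k + 6)*(3*k + 11)).
So A=k + 1 and B=k + 6, with C=k + 11/3.
f must satisfy (k + 1)·f(k+1) − (k + 5)·f(k) = k + 11/3.
From deg A=1, deg B=1, deg C=1: d=4.
Solving with deg f ≤ 4: f(k) = k*(k + 3)*(k**2 + 7*k + 14)/24.
So s_k = (B(k−1)f/C)·t_k = (k*(k + 3)*(k + 5)*(k**2 + 7*k + 14)/(8*(3*k + 11)))·t_k = 3*k*(-k**2 - 7*k - 14)/(8*(k**3 + 7*k**2 + 14*k + 8)).
s_(k+1) − s_k = 3*(-3*k - 11)/(k**5 + 15*k**4 + 85*k**3 + 225*k**2 + 274*k + 120) = t_k.
Telescope: S(n) = s_(n+1) − s_(0) = 3*(-n**3 - 10*n**2 - 31*n - 22)/(8*(n**3 + 10*n**2 + 31*n + 30)) − (0) = 3*(-n**3 - 10*n**2 - 31*n - 22)/(8*(n**3 + 10*n**2 + 31*n + 30)).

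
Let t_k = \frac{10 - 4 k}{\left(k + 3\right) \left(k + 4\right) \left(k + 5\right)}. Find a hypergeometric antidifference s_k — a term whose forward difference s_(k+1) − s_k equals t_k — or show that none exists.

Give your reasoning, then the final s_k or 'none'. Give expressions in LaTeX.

Compute t_(k+1)/t_k: get (k + 3)*(2*k - 3)/((k + 6)*(2*k - 5)).
Gosper form: A/B · C(k+1)/C(k) with A=k + 3, B=k + 6, C=k - 5/2.
Set up (k + 3)·f(k+1) − (k + 5)·f(k) − (k - 5/2) = 0.
d = 2 from the (1,1,1) case.
Solve for f: f(k) = k*(k - 41)/48 (degree 2 ≤ 2).
Get s_k = R·t_k = -k*(k - 41)/(12*(k + 3)*(k + 4)) with R(k) = B(k−1)f(k)/C(k) = k*(k - 41)*(k + 5)/(24*(2*k - 5)).
Check: Δs_k = 2*(5 - 2*k)/(k**3 + 12*k**2 + 47*k + 60). ✓

s_k = - \frac{k \left(k - 41\right)}{12 \left(k + 3\right) \left(k + 4\right)}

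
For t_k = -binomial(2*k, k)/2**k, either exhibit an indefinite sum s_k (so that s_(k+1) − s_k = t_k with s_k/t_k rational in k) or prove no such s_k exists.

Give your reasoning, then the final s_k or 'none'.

Step 1: r(k) = (2*k + 1)/(k + 1).
Factor: A=2*k + 1; B=k + 1; C=1.
f must satisfy (2*k + 1)·f(k+1) − (k)·f(k) = 1.
Degrees (1,1,0) ⇒ d ≤ -1.
Negative degree bound (-1): no f exists, t_k not Gosper-summable.

not Gosper-summable; s_k does not exist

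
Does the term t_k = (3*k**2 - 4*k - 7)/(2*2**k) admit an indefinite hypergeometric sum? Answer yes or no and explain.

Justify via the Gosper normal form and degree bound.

Yes. s_k = (-3*k**2 - 2*k + 2)/2**k.

Step 1: r(k) = (3*k**2 + 2*k - 8)/(2*(3*k**2 - 4*k - 7)).
Take A(k)=1/2, B(k)=1, C(k)=k**2 - 4*k/3 - 7/3.
Solve (1/2)·f(k+1) − (1)·f(k) = k**2 - 4*k/3 - 7/3.
From deg A=0, deg B=0, deg C=2: d=2.
Match coefficients ⇒ f(k) = -2*(3*k**2 + 2*k - 2)/3.
Get s_k = R·t_k = (-3*k**2 - 2*k + 2)/2**k with R(k) = B(k−1)f(k)/C(k) = -2*(3*k**2 + 2*k - 2)/((k + 1)*(3*k - 7)).
s_(k+1) − s_k = (3*k**2 - 4*k - 7)/(2*2**k) = t_k.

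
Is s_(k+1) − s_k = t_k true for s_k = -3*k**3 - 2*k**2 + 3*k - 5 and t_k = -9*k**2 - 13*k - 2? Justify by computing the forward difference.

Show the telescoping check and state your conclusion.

valid; difference matches t_k

s_(k+1) = -3*k**3 - 11*k**2 - 10*k - 7
s_(k+1) − s_k = -9*k**2 - 13*k - 2
(s_(k+1) − s_k) − t_k = 0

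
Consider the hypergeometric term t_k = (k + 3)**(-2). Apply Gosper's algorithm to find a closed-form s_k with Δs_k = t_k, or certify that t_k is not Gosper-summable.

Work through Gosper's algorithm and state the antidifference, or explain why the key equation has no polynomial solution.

none — t_k is not Gosper-summable

Compute t_(k+1)/t_k: get (k + 3)**2/(k + 4)**2.
Factor: A=k**2 + 6*k + 9; B=k**2 + 8*k + 16; C=1.
f must satisfy (k**2 + 6*k + 9)·f(k+1) − (k**2 + 6*k + 9)·f(k) = 1.
d = 0 from the (2,2,0) case.
Write f(k) = c0. Then LHS − RHS = -1, requiring -1 = 0: contradictory. No certificate.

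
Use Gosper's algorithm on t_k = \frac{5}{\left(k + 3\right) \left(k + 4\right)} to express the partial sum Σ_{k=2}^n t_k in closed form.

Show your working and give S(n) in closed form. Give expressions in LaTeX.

The ratio is (k + 3)/(k + 5).
Gosper form: A/B · C(k+1)/C(k) with A=k + 3, B=k + 5, C=1.
f must satisfy (k + 3)·f(k+1) − (k + 4)·f(k) = 1.
Degrees (1,1,0) ⇒ d ≤ 1.
Solving with deg f ≤ 1: f(k) = k/3.
Certificate R = B(k−1)f/C = k*(k + 4)/3 gives s_k = 5*k/(3*(k + 3)).
Verify: 5/(k**2 + 7*k + 12) matches t_k.
Σ_(k=2)^n t_k = s_(n+1) − s_(2) = (5*(n + 1)/(3*(n + 4))) − (2/3), i.e. (n - 1)/(n + 4).

S(n) = \frac{n - 1}{n + 4}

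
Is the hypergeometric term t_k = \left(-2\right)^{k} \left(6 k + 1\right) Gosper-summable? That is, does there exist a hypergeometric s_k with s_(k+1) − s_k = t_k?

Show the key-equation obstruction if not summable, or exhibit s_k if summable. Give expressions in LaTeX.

The ratio is 2*(-6*k - 7)/(6*k + 1).
Factor: A=-2; B=1; C=k + 1/6.
Need (-2)·f(k+1) − (1)·f(k) = k + 1/6.
From deg A=0, deg B=0, deg C=1: d=1.
Match coefficients ⇒ f(k) = -(2*k - 1)/6.
Get s_k = R·t_k = (-2)**k*(1 - 2*k) with R(k) = B(k−1)f(k)/C(k) = -(2*k - 1)/(6*k + 1).
s_(k+1) − s_k = (-2)**k*(6*k + 1) = t_k.

Yes. s_k = \left(-2\right)^{k} \left(1 - 2 k\right).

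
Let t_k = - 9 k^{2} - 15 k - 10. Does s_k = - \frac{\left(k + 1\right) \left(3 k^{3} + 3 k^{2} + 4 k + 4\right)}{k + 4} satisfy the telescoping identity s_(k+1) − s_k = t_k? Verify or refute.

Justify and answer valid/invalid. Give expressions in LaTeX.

s_(k+1) = (-3*k**4 - 18*k**3 - 43*k**2 - 52*k - 28)/(k + 5)
s_(k+1) − s_k = (-9*k**4 - 78*k**3 - 181*k**2 - 192*k - 92)/(k**2 + 9*k + 20)
(s_(k+1) − s_k) − t_k = 18*(k**3 + 8*k**2 + 11*k + 6)/(k**2 + 9*k + 20)

Invalid: residual \frac{18 \left(k^{3} + 8 k^{2} + 11 k + 6\right)}{k^{2} + 9 k + 20} ≠ 0.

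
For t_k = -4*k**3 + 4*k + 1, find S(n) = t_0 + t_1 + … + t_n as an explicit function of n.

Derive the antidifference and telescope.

S(n) = -n**4 - 2*n**3 + n**2 + 3*n + 1

Compute t_(k+1)/t_k: get (4*k - 4*(k + 1)**3 + 5)/(-4*k**3 + 4*k + 1).
Normal form (A,B,C) = (1, 1, k**3 - k - 1/4).
f must satisfy (1)·f(k+1) − (1)·f(k) = k**3 - k - 1/4.
d = 4 from the (0,0,3) case.
Solve for f: f(k) = k*(k**3 - 2*k**2 - k + 1)/4 (degree 4 ≤ 4).
So s_k = (B(k−1)f/C)·t_k = (k*(k**3 - 2*k**2 - k + 1)/(4*k**3 - 4*k - 1))·t_k = k*(-k**3 + 2*k**2 + k - 1).
s_(k+1) − s_k = -4*k**3 + 4*k + 1 = t_k.
Evaluate: s_(n+1) = -n**4 - 2*n**3 + n**2 + 3*n + 1; subtract s_(0) = 0 ⇒ S(n) = -n**4 - 2*n**3 + n**2 + 3*n + 1.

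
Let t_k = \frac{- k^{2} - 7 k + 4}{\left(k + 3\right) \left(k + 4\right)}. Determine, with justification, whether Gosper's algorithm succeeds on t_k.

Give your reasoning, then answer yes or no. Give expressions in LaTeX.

t_(k+1)/t_k = (k + 3)*(7*k + (k + 1)**2 + 3)/((k + 5)*(k**2 + 7*k - 4)).
Gosper form: A/B · C(k+1)/C(k) with A=k + 3, B=k + 5, C=k**2 + 7*k - 4.
Need (k + 3)·f(k+1) − (k + 4)·f(k) = k**2 + 7*k - 4.
Bound: deg f ≤ 2.
Solving with deg f ≤ 2: f(k) = k*(3*k - 7)/3.
R(k) = B(k−1)·f(k)/C(k) = k*(k + 4)*(3*k - 7)/(3*(k**2 + 7*k - 4)); s_k = R·t_k = k*(7 - 3*k)/(3*(k + 3)).
Δs = (-k**2 - 7*k + 4)/(k**2 + 7*k + 12), as required.

Yes. s_k = \frac{k \left(7 - 3 k\right)}{3 \left(k + 3\right)}.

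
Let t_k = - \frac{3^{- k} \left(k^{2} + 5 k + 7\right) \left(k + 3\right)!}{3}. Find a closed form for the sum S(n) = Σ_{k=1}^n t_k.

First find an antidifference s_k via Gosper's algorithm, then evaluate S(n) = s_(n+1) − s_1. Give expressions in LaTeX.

S(n) = 32 - \frac{3^{- n} n \left(n + 4\right)!}{3} - \frac{4 \cdot 3^{- n} \left(n + 4\right)!}{3}

Step 1: r(k) = (k + 4)*(5*k + (k + 1)**2 + 12)/(3*(k**2 + 5*k + 7)).
A = k/3 + 4/3, B = 1, C = k**2 + 5*k + 7.
Need (k/3 + 4/3)·f(k+1) − (1)·f(k) = k**2 + 5*k + 7.
deg f ≤ 1 (via 1,0,2).
A polynomial solution: f(k) = 3*(k + 3).
Certificate R = B(k−1)f/C = 3*(k + 3)/(k**2 + 5*k + 7) gives s_k = -(k + 3)*factorial(k + 3)/3**k.
Δs = -(k**2 + 5*k + 7)*factorial(k + 3)/(3*3**k), as required.
Telescope: S(n) = s_(n+1) − s_(1) = -3**(-n - 1)*(n + 4)*factorial(n + 4) − (-32) = 32 - n*factorial(n + 4)/(3*3**n) - 4*factorial(n + 4)/(3*3**n).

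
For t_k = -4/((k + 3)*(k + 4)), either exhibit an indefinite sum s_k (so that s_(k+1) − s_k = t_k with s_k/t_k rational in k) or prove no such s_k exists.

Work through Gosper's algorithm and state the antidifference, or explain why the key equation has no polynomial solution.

s_k = -4*k/(3*k + 9)

r(k) = (k + 3)/(k + 5) after simplifying.
Factor: A=k + 3; B=k + 5; C=1.
Set up (k + 3)·f(k+1) − (k + 4)·f(k) − (1) = 0.
Bound: deg f ≤ 1.
Solve for f: f(k) = k/3 (degree 1 ≤ 1).
Certificate R = B(k−1)f/C = k*(k + 4)/3 gives s_k = -4*k/(3*k + 9).
Δs = -4/(k**2 + 7*k + 12), as required.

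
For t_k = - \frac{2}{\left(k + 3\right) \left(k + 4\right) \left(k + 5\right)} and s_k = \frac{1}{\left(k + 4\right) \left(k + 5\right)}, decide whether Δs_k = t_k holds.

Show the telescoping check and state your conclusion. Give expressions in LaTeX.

Invalid: residual \frac{6}{k^{4} + 18 k^{3} + 119 k^{2} + 342 k + 360} ≠ 0.

s_(k+1) = 1/((k + 5)*(k + 6))
s_(k+1) − s_k = -2/(k**3 + 15*k**2 + 74*k + 120)
(s_(k+1) − s_k) − t_k = 6/(k**4 + 18*k**3 + 119*k**2 + 342*k + 360)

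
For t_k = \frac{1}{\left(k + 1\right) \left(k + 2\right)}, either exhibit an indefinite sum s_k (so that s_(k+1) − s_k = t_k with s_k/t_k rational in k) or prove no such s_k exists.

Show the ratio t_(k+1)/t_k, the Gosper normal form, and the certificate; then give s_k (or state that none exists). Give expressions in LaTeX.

s_k = \frac{k}{k + 1}

r(k) = (k + 1)/(k + 3) after simplifying.
A = k + 1, B = k + 3, C = 1.
f must satisfy (k + 1)·f(k+1) − (k + 2)·f(k) = 1.
From deg A=1, deg B=1, deg C=0: d=1.
Match coefficients ⇒ f(k) = k.
Certificate R = B(k−1)f/C = k*(k + 2) gives s_k = k/(k + 1).
Check: Δs_k = 1/(k**2 + 3*k + 2). ✓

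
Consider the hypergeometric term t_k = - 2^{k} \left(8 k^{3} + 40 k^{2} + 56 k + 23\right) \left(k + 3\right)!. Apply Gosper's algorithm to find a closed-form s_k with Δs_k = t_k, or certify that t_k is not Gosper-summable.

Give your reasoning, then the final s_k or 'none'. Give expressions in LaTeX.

Step 1: r(k) = 2*(8*k**4 + 96*k**3 + 416*k**2 + 767*k + 508)/(8*k**3 + 40*k**2 + 56*k + 23).
Gosper form: A/B · C(k+1)/C(k) with A=2*k + 8, B=1, C=k**3 + 5*k**2 + 7*k + 23/8.
Set up (2*k + 8)·f(k+1) − (1)·f(k) − (k**3 + 5*k**2 + 7*k + 23/8) = 0.
From deg A=1, deg B=0, deg C=3: d=2.
Coefficient equations give f(k) = (4*k**2 - 2*k + 1)/8.
Get s_k = R·t_k = -2**k*(4*k**2 - 2*k + 1)*factorial(k + 3) with R(k) = B(k−1)f(k)/C(k) = (4*k**2 - 2*k + 1)/(8*k**3 + 40*k**2 + 56*k + 23).
Check: Δs_k = -2**k*(8*k**3 + 40*k**2 + 56*k + 23)*factorial(k + 3). ✓

s_k = - 2^{k} \left(4 k^{2} - 2 k + 1\right) \left(k + 3\right)!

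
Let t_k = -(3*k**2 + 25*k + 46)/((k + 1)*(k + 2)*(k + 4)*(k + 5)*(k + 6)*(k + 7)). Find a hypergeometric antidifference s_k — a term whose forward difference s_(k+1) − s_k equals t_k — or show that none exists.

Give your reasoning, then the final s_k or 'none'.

s_k = k*(-k**2 - 11*k - 34)/(24*(k**3 + 11*k**2 + 34*k + 24))

Step 1: r(k) = (k + 1)*(k + 4)*(25*k + 3*(k + 1)**2 + 71)/((k + 3)*(k + 8)*(3*k**2 + 25*k + 46)).
So A=k + 1 and B=k + 8, with C=k**3 + 34*k**2/3 + 121*k/3 + 46.
f must satisfy (k + 1)·f(k+1) − (k + 7)·f(k) = k**3 + 34*k**2/3 + 121*k/3 + 46.
From deg A=1, deg B=1, deg C=3: d=6.
A polynomial solution: f(k) = k*(k + 2)*(k + 3)*(k + 5)*(k**2 + 11*k + 34)/72.
So s_k = (B(k−1)f/C)·t_k = (k*(k + 2)*(k + 5)*(k + 7)*(k**2 + 11*k + 34)/(24*(3*k**2 + 25*k + 46)))·t_k = k*(-k**2 - 11*k - 34)/(24*(k**3 + 11*k**2 + 34*k + 24)).
Verify: (-3*k**2 - 25*k - 46)/(k**6 + 25*k**5 + 247*k**4 + 1219*k**3 + 3112*k**2 + 3796*k + 1680) matches t_k.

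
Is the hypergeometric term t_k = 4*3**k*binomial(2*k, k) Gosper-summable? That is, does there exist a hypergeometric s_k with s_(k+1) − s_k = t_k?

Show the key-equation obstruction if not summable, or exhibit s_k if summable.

t_(k+1)/t_k = 6*(2*k + 1)/(k + 1).
Gosper form: A/B · C(k+1)/C(k) with A=12*k + 6, B=k + 1, C=1.
f must satisfy (12*k + 6)·f(k+1) − (k)·f(k) = 1.
Bound: deg f ≤ -1.
deg f ≤ -1 is impossible — no certificate.

No — key equation has no polynomial f.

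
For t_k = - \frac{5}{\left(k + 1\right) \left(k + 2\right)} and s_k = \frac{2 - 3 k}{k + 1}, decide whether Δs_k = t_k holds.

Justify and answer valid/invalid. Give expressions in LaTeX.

Valid — Δs_k = t_k.

s_(k+1) = (-3*k - 1)/(k + 2)
s_(k+1) − s_k = -5/(k**2 + 3*k + 2)
(s_(k+1) − s_k) − t_k = 0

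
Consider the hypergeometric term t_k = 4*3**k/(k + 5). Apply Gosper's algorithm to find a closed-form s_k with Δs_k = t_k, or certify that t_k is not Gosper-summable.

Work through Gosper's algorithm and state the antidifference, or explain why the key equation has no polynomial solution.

Step 1: r(k) = 3*(k + 5)/(k + 6).
Factor: A=3*k + 15; B=k + 6; C=1.
Set up (3*k + 15)·f(k+1) − (k + 5)·f(k) − (1) = 0.
d = -1 from the (1,1,0) case.
Bound -1 < 0, so the key equation has no polynomial solution.

no hypergeometric antidifference exists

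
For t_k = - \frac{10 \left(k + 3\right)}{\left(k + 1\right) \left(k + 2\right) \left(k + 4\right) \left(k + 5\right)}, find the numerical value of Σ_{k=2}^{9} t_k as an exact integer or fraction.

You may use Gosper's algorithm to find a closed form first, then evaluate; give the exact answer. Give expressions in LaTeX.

r(k) = (k + 1)*(k + 4)**2/((k + 3)**2*(k + 6)) after simplifying.
Normal form (A,B,C) = (k + 1, k + 6, k**2 + 6*k + 9).
Key eq: (k + 1)·f(k+1) = (k + 5)·f(k) + (k**2 + 6*k + 9).
deg f ≤ 4 (via 1,1,2).
Solve for f: f(k) = k*(k + 2)*(k + 3)*(k + 5)/8 (degree 4 ≤ 4).
R(k) = B(k−1)·f(k)/C(k) = k*(k + 2)*(k + 5)**2/(8*(k + 3)); s_k = R·t_k = 5*k*(-k - 5)/(4*(k**2 + 5*k + 4)).
Check: Δs_k = 10*(-k - 3)/(k**4 + 12*k**3 + 49*k**2 + 78*k + 40). ✓
Sum = s_(10) − s_(2); s_(10) = -375/308, s_(2) = -35/36 ⇒ -170/693.

Σ = -170/693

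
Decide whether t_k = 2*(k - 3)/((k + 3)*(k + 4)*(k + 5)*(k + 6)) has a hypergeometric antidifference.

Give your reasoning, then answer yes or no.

Yes. s_k = k*(-k**2 - 12*k - 107)/(60*(k + 3)*(k + 4)*(k + 5)).

r(k) = (k - 2)*(k + 3)/((k - 3)*(k + 7)) after simplifying.
So A=k + 3 and B=k + 7, with C=k - 3.
Key eq: (k + 3)·f(k+1) = (k + 6)·f(k) + (k - 3).
d = 3 from the (1,1,1) case.
Solve for f: f(k) = -k*(k**2 + 12*k + 107)/120 (degree 3 ≤ 3).
Certificate R = B(k−1)f/C = -k*(k + 6)*(k**2 + 12*k + 107)/(120*(k - 3)) gives s_k = k*(-k**2 - 12*k - 107)/(60*(k + 3)*(k + 4)*(k + 5)).
Δs = 2*(k - 3)/(k**4 + 18*k**3 + 119*k**2 + 342*k + 360), as required.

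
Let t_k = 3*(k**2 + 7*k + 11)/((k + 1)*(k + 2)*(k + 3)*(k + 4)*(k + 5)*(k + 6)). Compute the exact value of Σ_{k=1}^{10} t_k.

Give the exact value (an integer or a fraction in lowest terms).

Σ = 55/2688

t_(k+1)/t_k = (k + 1)*(7*k + (k + 1)**2 + 18)/((k + 7)*(k**2 + 7*k + 11)).
So A=k + 1 and B=k + 7, with C=k**2 + 7*k + 11.
Key eq: (k + 1)·f(k+1) = (k + 6)·f(k) + (k**2 + 7*k + 11).
Bound: deg f ≤ 5.
A polynomial solution: f(k) = k*(k + 2)*(k + 4)*(k**2 + 9*k + 23)/45.
Certificate R = B(k−1)f/C = k*(k + 2)*(k + 4)*(k + 6)*(k**2 + 9*k + 23)/(45*(k**2 + 7*k + 11)) gives s_k = k*(k**2 + 9*k + 23)/(15*(k**3 + 9*k**2 + 23*k + 15)).
Δs = 3*(k**2 + 7*k + 11)/(k**6 + 21*k**5 + 175*k**4 + 735*k**3 + 1624*k**2 + 1764*k + 720), as required.
Evaluate s at k=11 and k=1: 297/4480 and 11/240; difference 55/2688.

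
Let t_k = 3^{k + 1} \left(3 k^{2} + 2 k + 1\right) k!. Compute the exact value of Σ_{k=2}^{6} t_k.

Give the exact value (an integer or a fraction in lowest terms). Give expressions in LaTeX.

Σ = 198404586

Ratio r(k) = 3*(3*k**3 + 11*k**2 + 14*k + 6)/(3*k**2 + 2*k + 1).
Normal form (A,B,C) = (3*k + 3, 1, k**2 + 2*k/3 + 1/3).
Need (3*k + 3)·f(k+1) − (1)·f(k) = k**2 + 2*k/3 + 1/3.
From deg A=1, deg B=0, deg C=2: d=1.
Solve for f: f(k) = (k - 1)/3 (degree 1 ≤ 1).
R(k) = B(k−1)·f(k)/C(k) = (k - 1)/(3*k**2 + 2*k + 1); s_k = R·t_k = 3**(k + 1)*(k - 1)*factorial(k).
s_(k+1) − s_k = 3**(k + 1)*(3*k**2 + 2*k + 1)*factorial(k) = t_k.
Telescoping: Σ = s_(7) − s_(2) = 198404640 − (54) = 198404586.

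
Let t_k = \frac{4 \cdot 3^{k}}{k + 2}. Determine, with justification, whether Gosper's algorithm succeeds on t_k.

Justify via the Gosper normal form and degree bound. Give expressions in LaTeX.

No — t_k has no hypergeometric antidifference.

t_(k+1)/t_k = 3*(k + 2)/(k + 3).
Normal form (A,B,C) = (3*k + 6, k + 3, 1).
Need (3*k + 6)·f(k+1) − (k + 2)·f(k) = 1.
From deg A=1, deg B=1, deg C=0: d=-1.
Negative degree bound (-1): no f exists, t_k not Gosper-summable.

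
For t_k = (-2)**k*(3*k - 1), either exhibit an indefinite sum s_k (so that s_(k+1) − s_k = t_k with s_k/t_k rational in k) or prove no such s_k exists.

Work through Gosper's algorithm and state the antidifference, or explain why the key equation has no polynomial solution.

s_k = (-2)**k*(1 - k)

Compute t_(k+1)/t_k: get 2*(-3*k - 2)/(3*k - 1).
Factor: A=-2; B=1; C=k - 1/3.
Set up (-2)·f(k+1) − (1)·f(k) − (k - 1/3) = 0.
From deg A=0, deg B=0, deg C=1: d=1.
Coefficient equations give f(k) = -(k - 1)/3.
So s_k = (B(k−1)f/C)·t_k = (-(k - 1)/(3*k - 1))·t_k = (-2)**k*(1 - k).
Δs = (-2)**k*(3*k - 1), as required.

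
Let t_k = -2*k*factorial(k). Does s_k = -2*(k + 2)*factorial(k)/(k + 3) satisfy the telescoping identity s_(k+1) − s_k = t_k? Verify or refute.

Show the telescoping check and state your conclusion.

s_(k+1) = -2*(k + 3)*factorial(k + 1)/(k + 4)
s_(k+1) − s_k = -2*(k**3 + 6*k**2 + 9*k + 1)*factorial(k)/((k + 3)*(k + 4))
(s_(k+1) − s_k) − t_k = 2*(k**2 + 3*k - 1)*factorial(k)/((k + 3)*(k + 4))

Invalid: residual 2*(k**2 + 3*k - 1)*factorial(k)/((k + 3)*(k + 4)) ≠ 0.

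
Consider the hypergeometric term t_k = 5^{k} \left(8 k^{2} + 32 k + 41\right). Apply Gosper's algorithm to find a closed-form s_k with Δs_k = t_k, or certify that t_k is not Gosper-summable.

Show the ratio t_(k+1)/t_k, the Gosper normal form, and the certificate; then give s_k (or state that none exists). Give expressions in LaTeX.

r(k) = 5*(8*k**2 + 48*k + 81)/(8*k**2 + 32*k + 41) after simplifying.
Factor: A=5; B=1; C=k**2 + 4*k + 41/8.
Solve (5)·f(k+1) − (1)·f(k) = k**2 + 4*k + 41/8.
d = 2 from the (0,0,2) case.
Coefficient equations give f(k) = (2*k**2 + 3*k + 4)/8.
Then R = B(k−1)f/C = (2*k**2 + 3*k + 4)/(8*k**2 + 32*k + 41), so s_k = R(k)·t_k = 5**k*(2*k**2 + 3*k + 4).
Δs = 5**k*(8*k**2 + 32*k + 41), as required.

s_k = 5^{k} \left(2 k^{2} + 3 k + 4\right)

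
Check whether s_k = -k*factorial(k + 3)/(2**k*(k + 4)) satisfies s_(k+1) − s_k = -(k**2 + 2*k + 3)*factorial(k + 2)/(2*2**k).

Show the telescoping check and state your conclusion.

s_(k+1) = -(k + 1)*factorial(k + 4)/(2*2**k*(k + 5))
s_(k+1) − s_k = -(k**3 + 7*k**2 + 14*k + 16)*factorial(k + 3)/(2*2**k*(k + 4)*(k + 5))
(s_(k+1) − s_k) − t_k = (k**3 + 6*k**2 + 9*k + 12)*factorial(k + 2)/(2*2**k*(k + 4)*(k + 5))

Invalid: residual (k**3 + 6*k**2 + 9*k + 12)*factorial(k + 2)/(2*2**k*(k + 4)*(k + 5)) ≠ 0.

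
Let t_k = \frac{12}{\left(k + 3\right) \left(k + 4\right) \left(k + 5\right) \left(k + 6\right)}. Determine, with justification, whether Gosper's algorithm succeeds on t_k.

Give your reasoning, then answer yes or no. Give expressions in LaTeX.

Yes. s_k = \frac{k \left(k^{2} + 12 k + 47\right)}{15 \left(k + 3\right) \left(k + 4\right) \left(k + 5\right)}.

r(k) = (k + 3)/(k + 7) after simplifying.
Gosper form: A/B · C(k+1)/C(k) with A=k + 3, B=k + 7, C=1.
Need (k + 3)·f(k+1) − (k + 6)·f(k) = 1.
d = 3 from the (1,1,0) case.
A polynomial solution: f(k) = k*(k**2 + 12*k + 47)/180.
So s_k = (B(k−1)f/C)·t_k = (k*(k + 6)*(k**2 + 12*k + 47)/180)·t_k = k*(k**2 + 12*k + 47)/(15*(k + 3)*(k + 4)*(k + 5)).
Verify: 12/(k**4 + 18*k**3 + 119*k**2 + 342*k + 360) matches t_k.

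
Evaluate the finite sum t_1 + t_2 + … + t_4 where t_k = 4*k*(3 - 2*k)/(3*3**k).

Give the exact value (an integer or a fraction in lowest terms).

Σ = -152/243

t_(k+1)/t_k = (k + 1)*(2*k - 1)/(3*k*(2*k - 3)).
So A=1/3 and B=1, with C=k**2 - 3*k/2.
Key eq: (1/3)·f(k+1) = (1)·f(k) + (k**2 - 3*k/2).
From deg A=0, deg B=0, deg C=2: d=2.
Match coefficients ⇒ f(k) = -3*(4*k**2 - 2*k + 1)/8.
Then R = B(k−1)f/C = -3*(4*k**2 - 2*k + 1)/(4*k*(2*k - 3)), so s_k = R(k)·t_k = (4*k**2 - 2*k + 1)/3**k.
Δs = 4*k*(3 - 2*k)/(3*3**k), as required.
Sum = s_(5) − s_(1); s_(5) = 91/243, s_(1) = 1 ⇒ -152/243.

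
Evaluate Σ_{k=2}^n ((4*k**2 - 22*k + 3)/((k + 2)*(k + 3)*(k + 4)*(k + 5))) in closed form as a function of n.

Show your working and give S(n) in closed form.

S(n) = (17*n**3 - 276*n**2 - 41*n + 300)/(120*(n**3 + 12*n**2 + 47*n + 60))

Ratio r(k) = -(k + 2)*(22*k - 4*(k + 1)**2 + 19)/((k + 6)*(4*k**2 - 22*k + 3)).
Factor: A=k + 2; B=k + 6; C=k**2 - 11*k/2 + 3/4.
Need (k + 2)·f(k+1) − (k + 5)·f(k) = k**2 - 11*k/2 + 3/4.
Degrees (1,1,2) ⇒ d ≤ 3.
Solving with deg f ≤ 3: f(k) = k*(k**2 - 23*k + 34)/32.
Get s_k = R·t_k = k*(k**2 - 23*k + 34)/(8*(k + 2)*(k + 3)*(k + 4)) with R(k) = B(k−1)f(k)/C(k) = k*(k + 5)*(k**2 - 23*k + 34)/(8*(4*k**2 - 22*k + 3)).
Verify: (4*k**2 - 22*k + 3)/(k**4 + 14*k**3 + 71*k**2 + 154*k + 120) matches t_k.
Evaluate: s_(n+1) = (n**3 - 20*n**2 - 9*n + 12)/(8*(n**3 + 12*n**2 + 47*n + 60)); subtract s_(2) = -1/60 ⇒ S(n) = (17*n**3 - 276*n**2 - 41*n + 300)/(120*(n**3 + 12*n**2 + 47*n + 60)).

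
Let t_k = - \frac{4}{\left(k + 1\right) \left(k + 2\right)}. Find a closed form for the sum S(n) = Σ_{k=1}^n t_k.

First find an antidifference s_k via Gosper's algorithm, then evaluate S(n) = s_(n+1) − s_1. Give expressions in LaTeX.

The ratio is (k + 1)/(k + 3).
So A=k + 1 and B=k + 3, with C=1.
Set up (k + 1)·f(k+1) − (k + 2)·f(k) − (1) = 0.
deg f ≤ 1 (via 1,1,0).
Solve for f: f(k) = k (degree 1 ≤ 1).
R(k) = B(k−1)·f(k)/C(k) = k*(k + 2); s_k = R·t_k = -4*k/(k + 1).
Verify: -4/(k**2 + 3*k + 2) matches t_k.
Σ_(k=1)^n t_k = s_(n+1) − s_(1) = (4*(-n - 1)/(n + 2)) − (-2), i.e. -2*n/(n + 2).

S(n) = - \frac{2 n}{n + 2}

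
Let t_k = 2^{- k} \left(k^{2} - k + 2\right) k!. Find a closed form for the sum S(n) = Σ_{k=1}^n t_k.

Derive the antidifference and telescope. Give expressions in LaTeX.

S(n) = 2^{- n} n \left(n + 1\right)!

Step 1: r(k) = (k + 1)*(-k + (k + 1)**2 + 1)/(2*(k**2 - k + 2)).
Factor: A=k/2 + 1/2; B=1; C=k**2 - k + 2.
Solve (k/2 + 1/2)·f(k+1) − (1)·f(k) = k**2 - k + 2.
Degrees (1,0,2) ⇒ d ≤ 1.
Solving with deg f ≤ 1: f(k) = 2*(k - 1).
Get s_k = R·t_k = 2**(1 - k)*(k - 1)*factorial(k) with R(k) = B(k−1)f(k)/C(k) = 2*(k - 1)/(k**2 - k + 2).
s_(k+1) − s_k = (k**2 - k + 2)*factorial(k)/2**k = t_k.
Telescope: S(n) = s_(n+1) − s_(1) = n*factorial(n + 1)/2**n − (0) = n*factorial(n + 1)/2**n.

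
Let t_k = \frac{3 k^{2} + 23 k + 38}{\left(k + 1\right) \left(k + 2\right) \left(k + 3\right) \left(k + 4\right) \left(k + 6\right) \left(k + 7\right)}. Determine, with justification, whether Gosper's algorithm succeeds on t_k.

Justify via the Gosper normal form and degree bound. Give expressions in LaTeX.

t_(k+1)/t_k = (k + 1)*(k + 6)*(23*k + 3*(k + 1)**2 + 61)/((k + 5)*(k + 8)*(3*k**2 + 23*k + 38)).
Factor: A=k + 1; B=k + 8; C=k**3 + 38*k**2/3 + 51*k + 190/3.
Need (k + 1)·f(k+1) − (k + 7)·f(k) = k**3 + 38*k**2/3 + 51*k + 190/3.
From deg A=1, deg B=1, deg C=3: d=6.
Coefficient equations give f(k) = k*(k + 2)*(k + 4)*(k + 5)*(k**2 + 10*k + 27)/54.
Certificate R = B(k−1)f/C = k*(k + 2)*(k + 4)*(k + 7)*(k**2 + 10*k + 27)/(18*(3*k**2 + 23*k + 38)) gives s_k = k*(k**2 + 10*k + 27)/(18*(k**3 + 10*k**2 + 27*k + 18)).
s_(k+1) − s_k = (3*k**2 + 23*k + 38)/(k**6 + 23*k**5 + 207*k**4 + 925*k**3 + 2144*k**2 + 2412*k + 1008) = t_k.

Yes. s_k = \frac{k \left(k^{2} + 10 k + 27\right)}{18 \left(k^{3} + 10 k^{2} + 27 k + 18\right)}.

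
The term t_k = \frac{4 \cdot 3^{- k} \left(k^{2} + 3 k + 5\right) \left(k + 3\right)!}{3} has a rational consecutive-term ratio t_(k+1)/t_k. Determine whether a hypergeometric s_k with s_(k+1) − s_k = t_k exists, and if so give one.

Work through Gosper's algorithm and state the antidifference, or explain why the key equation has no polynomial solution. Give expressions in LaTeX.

Step 1: r(k) = (k + 4)*(3*k + (k + 1)**2 + 8)/(3*(k**2 + 3*k + 5)).
Take A(k)=k/3 + 4/3, B(k)=1, C(k)=k**2 + 3*k + 5.
Key eq: (k/3 + 4/3)·f(k+1) = (1)·f(k) + (k**2 + 3*k + 5).
d = 1 from the (1,0,2) case.
Coefficient equations give f(k) = 3*(k + 1).
So s_k = (B(k−1)f/C)·t_k = (3*(k + 1)/(k**2 + 3*k + 5))·t_k = 4*(k + 1)*factorial(k + 3)/3**k.
Check: Δs_k = 4*(k**2 + 3*k + 5)*factorial(k + 3)/(3*3**k). ✓

s_k = 4 \cdot 3^{- k} \left(k + 1\right) \left(k + 3\right)!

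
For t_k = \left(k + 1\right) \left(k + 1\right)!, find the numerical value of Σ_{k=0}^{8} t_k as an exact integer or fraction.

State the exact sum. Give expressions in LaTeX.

Σ = 3628799

Ratio r(k) = (k + 2)**2/(k + 1).
So A=k + 2 and B=1, with C=k + 1.
Solve (k + 2)·f(k+1) − (1)·f(k) = k + 1.
Degrees (1,0,1) ⇒ d ≤ 0.
Solve for f: f(k) = 1 (degree 0 ≤ 0).
Get s_k = R·t_k = factorial(k + 1) with R(k) = B(k−1)f(k)/C(k) = 1/(k + 1).
s_(k+1) − s_k = (k + 1)*factorial(k + 1) = t_k.
Telescoping: Σ = s_(9) − s_(0) = 3628800 − (1) = 3628799.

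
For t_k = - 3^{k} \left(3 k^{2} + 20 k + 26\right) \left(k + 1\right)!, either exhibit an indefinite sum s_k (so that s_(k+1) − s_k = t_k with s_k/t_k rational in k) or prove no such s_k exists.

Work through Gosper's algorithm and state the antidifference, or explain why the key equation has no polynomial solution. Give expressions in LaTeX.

The ratio is 3*(3*k**3 + 32*k**2 + 101*k + 98)/(3*k**2 + 20*k + 26).
So A=3*k + 6 and B=1, with C=k**2 + 20*k/3 + 26/3.
Solve (3*k + 6)·f(k+1) − (1)·f(k) = k**2 + 20*k/3 + 26/3.
d = 1 from the (1,0,2) case.
Solving with deg f ≤ 1: f(k) = (k + 4)/3.
Get s_k = R·t_k = -3**k*(k + 4)*factorial(k + 1) with R(k) = B(k−1)f(k)/C(k) = (k + 4)/(3*k**2 + 20*k + 26).
Δs = -3**k*(3*k**2 + 20*k + 26)*factorial(k + 1), as required.

s_k = - 3^{k} \left(k + 4\right) \left(k + 1\right)!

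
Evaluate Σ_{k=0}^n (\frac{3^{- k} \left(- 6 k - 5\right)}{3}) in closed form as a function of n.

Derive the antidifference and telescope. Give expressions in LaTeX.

Ratio r(k) = (6*k + 11)/(3*(6*k + 5)).
Take A(k)=1/3, B(k)=1, C(k)=k + 5/6.
Set up (1/3)·f(k+1) − (1)·f(k) − (k + 5/6) = 0.
deg f ≤ 1 (via 0,0,1).
Match coefficients ⇒ f(k) = -(3*k + 4)/2.
Get s_k = R·t_k = (3*k + 4)/3**k with R(k) = B(k−1)f(k)/C(k) = -3*(3*k + 4)/(6*k + 5).
Verify: (-6*k - 5)/(3*3**k) matches t_k.
Telescope: S(n) = s_(n+1) − s_(0) = 3**(-n - 1)*(3*n + 7) − (4) = -4 + n/3**n + 7/(3*3**n).

S(n) = -4 + 3^{- n} n + \frac{7 \cdot 3^{- n}}{3}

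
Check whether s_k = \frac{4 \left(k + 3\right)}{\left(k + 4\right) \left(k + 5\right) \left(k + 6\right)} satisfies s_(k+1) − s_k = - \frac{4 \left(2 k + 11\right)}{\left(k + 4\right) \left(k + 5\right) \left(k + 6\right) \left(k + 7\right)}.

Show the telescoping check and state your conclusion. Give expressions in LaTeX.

s_(k+1) = 4*(k + 4)/((k + 5)*(k + 6)*(k + 7))
s_(k+1) − s_k = 4*(-2*k - 5)/(k**4 + 22*k**3 + 179*k**2 + 638*k + 840)
(s_(k+1) − s_k) − t_k = 24/(k**4 + 22*k**3 + 179*k**2 + 638*k + 840)

Invalid: residual \frac{24}{k^{4} + 22 k^{3} + 179 k^{2} + 638 k + 840} ≠ 0.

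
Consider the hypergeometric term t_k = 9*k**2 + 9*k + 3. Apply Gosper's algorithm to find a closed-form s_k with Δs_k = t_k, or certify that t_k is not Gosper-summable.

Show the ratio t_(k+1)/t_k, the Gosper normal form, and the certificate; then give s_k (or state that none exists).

s_k = 3*k**3

The ratio is (3*k**2 + 9*k + 7)/(3*k**2 + 3*k + 1).
Take A(k)=1, B(k)=1, C(k)=k**2 + k + 1/3.
Set up (1)·f(k+1) − (1)·f(k) − (k**2 + k + 1/3) = 0.
Bound: deg f ≤ 3.
A polynomial solution: f(k) = k**3/3.
Then R = B(k−1)f/C = k**3/(3*k**2 + 3*k + 1), so s_k = R(k)·t_k = 3*k**3.
Verify: -3*k**3 + 3*(k + 1)**3 matches t_k.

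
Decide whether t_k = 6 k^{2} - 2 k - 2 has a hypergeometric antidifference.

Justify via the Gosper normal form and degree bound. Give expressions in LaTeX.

Yes. s_k = 2 k^{2} \left(k - 2\right).

r(k) = (k - 3*(k + 1)**2 + 2)/(-3*k**2 + k + 1) after simplifying.
Normal form (A,B,C) = (1, 1, k**2 - k/3 - 1/3).
f must satisfy (1)·f(k+1) − (1)·f(k) = k**2 - k/3 - 1/3.
Degrees (0,0,2) ⇒ d ≤ 3.
Solving with deg f ≤ 3: f(k) = k**2*(k - 2)/3.
Then R = B(k−1)f/C = k**2*(k - 2)/(3*k**2 - k - 1), so s_k = R(k)·t_k = 2*k**2*(k - 2).
Check: Δs_k = 6*k**2 - 2*k - 2. ✓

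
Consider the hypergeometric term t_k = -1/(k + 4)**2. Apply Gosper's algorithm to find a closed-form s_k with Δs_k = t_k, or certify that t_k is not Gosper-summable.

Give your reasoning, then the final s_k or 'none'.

Compute t_(k+1)/t_k: get (k + 4)**2/(k + 5)**2.
A = k**2 + 8*k + 16, B = k**2 + 10*k + 25, C = 1.
Key eq: (k**2 + 8*k + 16)·f(k+1) = (k**2 + 8*k + 16)·f(k) + (1).
Degrees (2,2,0) ⇒ d ≤ 0.
Put f(k) = c0: A·f(k+1) − B(k−1)·f(k) − C = -1; need -1 = 0 — inconsistent ⇒ no f, not summable.

no hypergeometric antidifference exists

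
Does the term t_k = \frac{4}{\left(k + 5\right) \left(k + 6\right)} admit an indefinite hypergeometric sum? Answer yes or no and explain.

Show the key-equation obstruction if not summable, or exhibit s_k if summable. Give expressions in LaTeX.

Yes. s_k = \frac{4 k}{5 \left(k + 5\right)}.

Step 1: r(k) = (k + 5)/(k + 7).
A = k + 5, B = k + 7, C = 1.
Key eq: (k + 5)·f(k+1) = (k + 6)·f(k) + (1).
From deg A=1, deg B=1, deg C=0: d=1.
Match coefficients ⇒ f(k) = k/5.
Then R = B(k−1)f/C = k*(k + 6)/5, so s_k = R(k)·t_k = 4*k/(5*(k + 5)).
Δs = 4/(k**2 + 11*k + 30), as required.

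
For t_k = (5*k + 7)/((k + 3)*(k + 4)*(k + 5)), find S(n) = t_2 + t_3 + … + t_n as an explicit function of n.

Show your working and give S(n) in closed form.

Ratio r(k) = (k + 3)*(5*k + 12)/((k + 6)*(5*k + 7)).
Gosper form: A/B · C(k+1)/C(k) with A=k + 3, B=k + 6, C=k + 7/5.
Key eq: (k + 3)·f(k+1) = (k + 5)·f(k) + (k + 7/5).
Bound: deg f ≤ 2.
Solve for f: f(k) = k*(11*k + 17)/60 (degree 2 ≤ 2).
R(k) = B(k−1)·f(k)/C(k) = k*(k + 5)*(11*k + 17)/(12*(5*k + 7)); s_k = R·t_k = k*(11*k + 17)/(12*(k + 3)*(k + 4)).
s_(k+1) − s_k = (5*k + 7)/(k**3 + 12*k**2 + 47*k + 60) = t_k.
Σ_(k=2)^n t_k = s_(n+1) − s_(2) = ((11*n**2 + 39*n + 28)/(12*(n**2 + 9*n + 20))) − (13/60), i.e. (7*n**2 + 13*n - 20)/(10*(n**2 + 9*n + 20)).

S(n) = (7*n**2 + 13*n - 20)/(10*(n**2 + 9*n + 20))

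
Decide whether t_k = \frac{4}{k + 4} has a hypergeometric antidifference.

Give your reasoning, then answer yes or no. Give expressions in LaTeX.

Step 1: r(k) = (k + 4)/(k + 5).
Factor: A=k + 4; B=k + 5; C=1.
Set up (k + 4)·f(k+1) − (k + 4)·f(k) − (1) = 0.
From deg A=1, deg B=1, deg C=0: d=0.
f = c0 ⇒ A·f(k+1) − B(k−1)·f(k) − C = -1. The system {-1 = 0} is inconsistent; no antidifference.

No — the linear system for f has no solution.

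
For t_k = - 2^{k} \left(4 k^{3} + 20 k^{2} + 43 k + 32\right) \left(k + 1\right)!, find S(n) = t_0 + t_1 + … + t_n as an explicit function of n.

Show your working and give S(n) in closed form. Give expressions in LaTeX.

Compute t_(k+1)/t_k: get 2*(4*k**4 + 40*k**3 + 159*k**2 + 289*k + 198)/(4*k**3 + 20*k**2 + 43*k + 32).
Normal form (A,B,C) = (2*k + 4, 1, k**3 + 5*k**2 + 43*k/4 + 8).
Solve (2*k + 4)·f(k+1) − (1)·f(k) = k**3 + 5*k**2 + 43*k/4 + 8.
From deg A=1, deg B=0, deg C=3: d=2.
Solve for f: f(k) = (2*k**2 + 3*k + 4)/4 (degree 2 ≤ 2).
R(k) = B(k−1)·f(k)/C(k) = (2*k**2 + 3*k + 4)/(4*k**3 + 20*k**2 + 43*k + 32); s_k = R·t_k = -2**k*(2*k**2 + 3*k + 4)*factorial(k + 1).
s_(k+1) − s_k = -2**k*(4*k**3 + 20*k**2 + 43*k + 32)*factorial(k + 1) = t_k.
Σ_(k=0)^n t_k = s_(n+1) − s_(0) = (-2**(n + 1)*(2*n**2 + 7*n + 9)*factorial(n + 2)) − (-4), i.e. -4*2**n*n**4*factorial(n) - 26*2**n*n**3*factorial(n) - 68*2**n*n**2*factorial(n) - 82*2**n*n*factorial(n) - 36*2**n*factorial(n) + 4.

S(n) = - 4 \cdot 2^{n} n^{4} n! - 26 \cdot 2^{n} n^{3} n! - 68 \cdot 2^{n} n^{2} n! - 82 \cdot 2^{n} n n! - 36 \cdot 2^{n} n! + 4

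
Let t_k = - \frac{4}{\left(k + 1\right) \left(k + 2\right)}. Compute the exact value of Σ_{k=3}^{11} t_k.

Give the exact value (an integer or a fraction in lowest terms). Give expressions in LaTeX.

Σ = -9/13

The ratio is (k + 1)/(k + 3).
Take A(k)=k + 1, B(k)=k + 3, C(k)=1.
Key eq: (k + 1)·f(k+1) = (k + 2)·f(k) + (1).
d = 1 from the (1,1,0) case.
A polynomial solution: f(k) = k.
Then R = B(k−1)f/C = k*(k + 2), so s_k = R(k)·t_k = -4*k/(k + 1).
s_(k+1) − s_k = -4/(k**2 + 3*k + 2) = t_k.
Σ_(k=3)^(11) t_k = s_(12) − s_(3) = -48/13 − (-3) = -9/13.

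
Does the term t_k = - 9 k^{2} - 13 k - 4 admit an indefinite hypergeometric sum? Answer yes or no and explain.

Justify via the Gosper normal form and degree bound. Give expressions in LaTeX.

Compute t_(k+1)/t_k: get (9*k**2 + 31*k + 26)/(9*k**2 + 13*k + 4).
Gosper form: A/B · C(k+1)/C(k) with A=1, B=1, C=k**2 + 13*k/9 + 4/9.
f must satisfy (1)·f(k+1) − (1)·f(k) = k**2 + 13*k/9 + 4/9.
Bound: deg f ≤ 3.
A polynomial solution: f(k) = k*(k + 1)*(3*k - 1)/9.
Get s_k = R·t_k = k*(-3*k**2 - 2*k + 1) with R(k) = B(k−1)f(k)/C(k) = k*(3*k - 1)/(9*k + 4).
Δs = -9*k**2 - 13*k - 4, as required.

Yes. s_k = k \left(- 3 k^{2} - 2 k + 1\right).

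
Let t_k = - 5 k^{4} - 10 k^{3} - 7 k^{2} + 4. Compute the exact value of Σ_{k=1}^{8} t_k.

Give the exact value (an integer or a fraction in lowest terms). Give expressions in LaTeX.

Σ = -58216

t_(k+1)/t_k = (5*k**4 + 30*k**3 + 67*k**2 + 64*k + 18)/(5*k**4 + 10*k**3 + 7*k**2 - 4).
Normal form (A,B,C) = (1, 1, k**4 + 2*k**3 + 7*k**2/5 - 4/5).
Need (1)·f(k+1) − (1)·f(k) = k**4 + 2*k**3 + 7*k**2/5 - 4/5.
From deg A=0, deg B=0, deg C=4: d=5.
Solve for f: f(k) = k*(k**4 - k**2 - k - 3)/5 (degree 5 ≤ 5).
So s_k = (B(k−1)f/C)·t_k = (k*(k**4 - k**2 - k - 3)/(5*k**4 + 10*k**3 + 7*k**2 - 4))·t_k = k*(-k**4 + k**2 + k + 3).
Verify: -5*k**4 - 10*k**3 - 7*k**2 + 4 matches t_k.
Sum = s_(9) − s_(1); s_(9) = -58212, s_(1) = 4 ⇒ -58216.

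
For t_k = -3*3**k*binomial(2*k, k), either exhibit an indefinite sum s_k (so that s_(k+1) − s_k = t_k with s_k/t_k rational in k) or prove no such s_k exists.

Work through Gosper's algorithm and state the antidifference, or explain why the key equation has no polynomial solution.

r(k) = 6*(2*k + 1)/(k + 1) after simplifying.
Gosper form: A/B · C(k+1)/C(k) with A=12*k + 6, B=k + 1, C=1.
Key eq: (12*k + 6)·f(k+1) = (k)·f(k) + (1).
From deg A=1, deg B=1, deg C=0: d=-1.
Bound -1 < 0, so the key equation has no polynomial solution.

no hypergeometric antidifference exists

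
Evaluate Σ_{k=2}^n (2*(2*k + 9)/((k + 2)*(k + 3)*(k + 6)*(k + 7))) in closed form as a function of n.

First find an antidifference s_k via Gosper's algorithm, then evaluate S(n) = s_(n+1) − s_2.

S(n) = (n**2 + 10*n - 11)/(16*(n**2 + 10*n + 21))

r(k) = (k + 2)*(k + 6)*(2*k + 11)/((k + 4)*(k + 8)*(2*k + 9)) after simplifying.
Gosper form: A/B · C(k+1)/C(k) with A=k + 2, B=k + 8, C=k**3 + 27*k**2/2 + 121*k/2 + 90.
f must satisfy (k + 2)·f(k+1) − (k + 7)·f(k) = k**3 + 27*k**2/2 + 121*k/2 + 90.
Bound: deg f ≤ 5.
Coefficient equations give f(k) = k*(k + 3)*(k + 4)*(k + 5)*(k + 8)/24.
Certificate R = B(k−1)f/C = k*(k + 3)*(k + 7)*(k + 8)/(12*(2*k + 9)) gives s_k = k*(k + 8)/(6*(k**2 + 8*k + 12)).
s_(k+1) − s_k = 2*(2*k + 9)/(k**4 + 18*k**3 + 113*k**2 + 288*k + 252) = t_k.
s_(n+1) = (n**2 + 10*n + 9)/(6*(n**2 + 10*n + 21)) and s_(2) = 5/48, so S(n) = (n**2 + 10*n - 11)/(16*(n**2 + 10*n + 21)).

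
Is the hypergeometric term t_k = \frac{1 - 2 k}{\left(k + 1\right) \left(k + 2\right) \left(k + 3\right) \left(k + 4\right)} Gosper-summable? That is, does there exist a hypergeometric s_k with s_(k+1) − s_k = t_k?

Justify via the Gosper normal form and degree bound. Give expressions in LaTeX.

Yes. s_k = \frac{k}{\left(k + 1\right) \left(k + 2\right) \left(k + 3\right)}.

r(k) = (k + 1)*(2*k + 1)/((k + 5)*(2*k - 1)) after simplifying.
Take A(k)=k + 1, B(k)=k + 5, C(k)=k - 1/2.
f must satisfy (k + 1)·f(k+1) − (k + 4)·f(k) = k - 1/2.
d = 3 from the (1,1,1) case.
Coefficient equations give f(k) = -k/2.
So s_k = (B(k−1)f/C)·t_k = (-k*(k + 4)/(2*k - 1))·t_k = k/((k + 1)*(k + 2)*(k + 3)).
Check: Δs_k = (-k*(k + 4) + (k + 1)**2)/((k + 1)*(k + 2)*(k + 3)*(k + 4)). ✓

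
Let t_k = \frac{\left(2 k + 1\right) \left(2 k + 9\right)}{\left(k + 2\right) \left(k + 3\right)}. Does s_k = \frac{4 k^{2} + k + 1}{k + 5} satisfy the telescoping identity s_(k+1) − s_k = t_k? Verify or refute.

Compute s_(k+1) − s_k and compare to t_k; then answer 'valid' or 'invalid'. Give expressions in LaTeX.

s_(k+1) = (k + 4*(k + 1)**2 + 2)/(k + 6)
s_(k+1) − s_k = 4*(k**2 + 11*k + 6)/(k**2 + 11*k + 30)
(s_(k+1) − s_k) − t_k = 9*(-9*k**2 - 35*k - 14)/(k**4 + 16*k**3 + 91*k**2 + 216*k + 180)

Invalid: residual \frac{9 \left(- 9 k^{2} - 35 k - 14\right)}{k^{4} + 16 k^{3} + 91 k^{2} + 216 k + 180} ≠ 0.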